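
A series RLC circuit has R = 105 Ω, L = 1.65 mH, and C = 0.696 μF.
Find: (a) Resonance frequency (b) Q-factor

Step 1 — Resonance condition Im(Z)=0 gives ω₀ = 1/√(LC).
Step 2 — ω₀ = 1/√(0.00165·6.96e-07) = 2.951e+04 rad/s.
Step 3 — f₀ = ω₀/(2π) = 4696 Hz.
Step 4 — Series Q: Q = ω₀L/R = 2.951e+04·0.00165/105 = 0.4637.

(a) f₀ = 4696 Hz  (b) Q = 0.4637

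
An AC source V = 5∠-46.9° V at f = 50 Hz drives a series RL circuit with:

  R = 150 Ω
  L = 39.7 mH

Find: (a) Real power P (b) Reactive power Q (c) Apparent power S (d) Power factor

Step 1 — Angular frequency: ω = 2π·f = 2π·50 = 314.2 rad/s.
Step 2 — Component impedances:
  R: Z = R = 150 Ω
  L: Z = jωL = j·314.2·0.0397 = 0 + j12.47 Ω
Step 3 — Series combination: Z_total = R + L = 150 + j12.47 Ω = 150.5∠4.8° Ω.
Step 4 — Source phasor: V = 5∠-46.9° V = 3.416 - j3.651 V.
Step 5 — Current: I = V / Z = 0.02061 - j0.02605 A = 0.03322∠-51.7° A.
Step 6 — Complex power: S = V·I* = 0.1655 + j0.01376 VA.
Step 7 — Real power: P = Re(S) = 0.1655 W.
Step 8 — Reactive power: Q = Im(S) = 0.01376 VAR.
Step 9 — Apparent power: |S| = 0.1661 VA.
Step 10 — Power factor: PF = P/|S| = 0.9966 (lagging).

(a) P = 0.1655 W  (b) Q = 0.01376 VAR  (c) S = 0.1661 VA  (d) PF = 0.9966 (lagging)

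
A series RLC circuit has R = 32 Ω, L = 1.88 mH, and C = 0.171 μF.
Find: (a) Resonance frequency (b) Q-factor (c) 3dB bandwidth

Step 1 — Resonance condition Im(Z)=0 gives ω₀ = 1/√(LC).
Step 2 — ω₀ = 1/√(0.00188·1.71e-07) = 5.577e+04 rad/s.
Step 3 — f₀ = ω₀/(2π) = 8877 Hz.
Step 4 — Series Q: Q = ω₀L/R = 5.577e+04·0.00188/32 = 3.277.
Step 5 — 3dB bandwidth: Δω = ω₀/Q = 1.702e+04 rad/s; BW = Δω/(2π) = 2709 Hz.

(a) f₀ = 8877 Hz  (b) Q = 3.277  (c) BW = 2709 Hz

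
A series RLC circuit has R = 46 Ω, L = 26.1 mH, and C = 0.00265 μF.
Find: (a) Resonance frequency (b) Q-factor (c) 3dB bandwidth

Step 1 — Resonance condition Im(Z)=0 gives ω₀ = 1/√(LC).
Step 2 — ω₀ = 1/√(0.0261·2.65e-09) = 1.202e+05 rad/s.
Step 3 — f₀ = ω₀/(2π) = 1.914e+04 Hz.
Step 4 — Series Q: Q = ω₀L/R = 1.202e+05·0.0261/46 = 68.22.
Step 5 — 3dB bandwidth: Δω = ω₀/Q = 1762 rad/s; BW = Δω/(2π) = 280.5 Hz.

(a) f₀ = 1.914e+04 Hz  (b) Q = 68.22  (c) BW = 280.5 Hz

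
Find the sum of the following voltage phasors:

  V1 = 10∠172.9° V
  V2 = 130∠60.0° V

Step 1 — Convert each phasor to rectangular form:
  V1 = 10·(cos(172.9°) + j·sin(172.9°)) = -9.923 + j1.236 V
  V2 = 130·(cos(60.0°) + j·sin(60.0°)) = 65 + j112.6 V
Step 2 — Sum components: V_total = 55.08 + j113.8 V.
Step 3 — Convert to polar: |V_total| = 126.4 V, ∠V_total = 64.2°.

V_total = 126.4∠64.2° V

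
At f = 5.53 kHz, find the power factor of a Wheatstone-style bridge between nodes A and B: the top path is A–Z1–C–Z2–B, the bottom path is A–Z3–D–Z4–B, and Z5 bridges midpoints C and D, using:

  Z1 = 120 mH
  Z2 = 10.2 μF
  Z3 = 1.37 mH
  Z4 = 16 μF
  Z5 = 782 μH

Step 1 — Angular frequency: ω = 2π·f = 2π·5530 = 3.475e+04 rad/s.
Step 2 — Component impedances:
  Z1: Z = jωL = j·3.475e+04·0.12 = 0 + j4170 Ω
  Z2: Z = 1/(jωC) = -j/(ω·C) = 0 - j2.822 Ω
  Z3: Z = jωL = j·3.475e+04·0.00137 = 0 + j47.6 Ω
  Z4: Z = 1/(jωC) = -j/(ω·C) = 0 - j1.799 Ω
  Z5: Z = jωL = j·3.475e+04·0.000782 = 0 + j27.17 Ω
Step 3 — Bridge requires nodal analysis (the Z5 bridge couples midpoints C and D, so the two paths cannot be reduced to a simple series/parallel combination). Setting node B to ground and injecting 1 A at node A, the 3-node admittance system at A, C, D solves to V_A = Z_AB = 0 + j45.17 Ω = 45.17∠90.0° Ω.
Step 4 — Power factor: PF = cos(φ) = Re(Z)/|Z| = 0/45.17 = 0.
Step 5 — Type: Im(Z) = 45.17 ⇒ lagging (phase φ = 90.0°).

PF = 0 (lagging, φ = 90.0°)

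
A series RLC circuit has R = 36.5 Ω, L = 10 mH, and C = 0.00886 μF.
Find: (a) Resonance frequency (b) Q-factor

Step 1 — Resonance condition Im(Z)=0 gives ω₀ = 1/√(LC).
Step 2 — ω₀ = 1/√(0.01·8.86e-09) = 1.062e+05 rad/s.
Step 3 — f₀ = ω₀/(2π) = 1.691e+04 Hz.
Step 4 — Series Q: Q = ω₀L/R = 1.062e+05·0.01/36.5 = 29.11.

(a) f₀ = 1.691e+04 Hz  (b) Q = 29.11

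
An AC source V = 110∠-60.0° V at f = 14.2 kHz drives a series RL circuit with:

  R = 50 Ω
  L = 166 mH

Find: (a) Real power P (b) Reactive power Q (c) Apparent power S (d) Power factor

Step 1 — Angular frequency: ω = 2π·f = 2π·1.42e+04 = 8.922e+04 rad/s.
Step 2 — Component impedances:
  R: Z = R = 50 Ω
  L: Z = jωL = j·8.922e+04·0.166 = 0 + j1.481e+04 Ω
Step 3 — Series combination: Z_total = R + L = 50 + j1.481e+04 Ω = 1.481e+04∠89.8° Ω.
Step 4 — Source phasor: V = 110∠-60.0° V = 55 - j95.26 V.
Step 5 — Current: I = V / Z = -0.006419 - j0.003735 A = 0.007427∠-149.8° A.
Step 6 — Complex power: S = V·I* = 0.002758 + j0.817 VA.
Step 7 — Real power: P = Re(S) = 0.002758 W.
Step 8 — Reactive power: Q = Im(S) = 0.817 VAR.
Step 9 — Apparent power: |S| = 0.817 VA.
Step 10 — Power factor: PF = P/|S| = 0.003376 (lagging).

(a) P = 0.002758 W  (b) Q = 0.817 VAR  (c) S = 0.817 VA  (d) PF = 0.003376 (lagging)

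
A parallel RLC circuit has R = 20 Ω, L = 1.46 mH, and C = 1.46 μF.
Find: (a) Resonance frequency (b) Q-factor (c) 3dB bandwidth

Step 1 — Resonance: ω₀ = 1/√(LC) = 1/√(0.00146·1.46e-06) = 2.166e+04 rad/s.
Step 2 — f₀ = ω₀/(2π) = 3447 Hz.
Step 3 — Parallel Q: Q = R/(ω₀L) = 20/(2.166e+04·0.00146) = 0.6325.
Step 4 — Bandwidth: Δω = ω₀/Q = 3.425e+04 rad/s; BW = Δω/(2π) = 5451 Hz.

(a) f₀ = 3447 Hz  (b) Q = 0.6325  (c) BW = 5451 Hz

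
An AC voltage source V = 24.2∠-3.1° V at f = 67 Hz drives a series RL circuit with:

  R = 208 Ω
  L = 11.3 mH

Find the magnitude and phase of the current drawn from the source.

Step 1 — Angular frequency: ω = 2π·f = 2π·67 = 421 rad/s.
Step 2 — Component impedances:
  R: Z = R = 208 Ω
  L: Z = jωL = j·421·0.0113 = 0 + j4.757 Ω
Step 3 — Series combination: Z_total = R + L = 208 + j4.757 Ω = 208.1∠1.3° Ω.
Step 4 — Source phasor: V = 24.2∠-3.1° V = 24.16 - j1.309 V.
Step 5 — Ohm's law: I = V / Z_total = (24.16 - j1.309) / (208 + j4.757) = 0.116 - j0.008944 A.
Step 6 — Convert to polar: |I| = 0.1163 A, ∠I = -4.4°.

I = 0.1163∠-4.4° A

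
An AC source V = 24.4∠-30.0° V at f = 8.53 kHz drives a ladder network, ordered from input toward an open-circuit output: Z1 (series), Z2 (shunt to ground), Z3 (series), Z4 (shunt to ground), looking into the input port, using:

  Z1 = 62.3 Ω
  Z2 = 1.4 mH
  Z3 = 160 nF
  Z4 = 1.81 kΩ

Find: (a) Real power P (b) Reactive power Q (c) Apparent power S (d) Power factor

Step 1 — Angular frequency: ω = 2π·f = 2π·8530 = 5.36e+04 rad/s.
Step 2 — Component impedances:
  Z1: Z = R = 62.3 Ω
  Z2: Z = jωL = j·5.36e+04·0.0014 = 0 + j75.03 Ω
  Z3: Z = 1/(jωC) = -j/(ω·C) = 0 - j116.6 Ω
  Z4: Z = R = 1810 Ω
Step 3 — Ladder network (open output): work backward from the far end, alternating series and parallel combinations. Z_in = 65.41 + j75.11 Ω = 99.59∠48.9° Ω.
Step 4 — Source phasor: V = 24.4∠-30.0° V = 21.13 - j12.2 V.
Step 5 — Current: I = V / Z = 0.04697 - j0.2404 A = 0.245∠-78.9° A.
Step 6 — Complex power: S = V·I* = 3.926 + j4.508 VA.
Step 7 — Real power: P = Re(S) = 3.926 W.
Step 8 — Reactive power: Q = Im(S) = 4.508 VAR.
Step 9 — Apparent power: |S| = 5.978 VA.
Step 10 — Power factor: PF = P/|S| = 0.6568 (lagging).

(a) P = 3.926 W  (b) Q = 4.508 VAR  (c) S = 5.978 VA  (d) PF = 0.6568 (lagging)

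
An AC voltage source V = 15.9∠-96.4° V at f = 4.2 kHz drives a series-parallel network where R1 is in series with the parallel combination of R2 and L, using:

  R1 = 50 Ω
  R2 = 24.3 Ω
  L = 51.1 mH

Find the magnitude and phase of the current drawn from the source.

Step 1 — Angular frequency: ω = 2π·f = 2π·4200 = 2.639e+04 rad/s.
Step 2 — Component impedances:
  R1: Z = R = 50 Ω
  R2: Z = R = 24.3 Ω
  L: Z = jωL = j·2.639e+04·0.0511 = 0 + j1348 Ω
Step 3 — Parallel branch: R2 || L = 1/(1/R2 + 1/L) = 24.29 + j0.4377 Ω.
Step 4 — Series with R1: Z_total = R1 + (R2 || L) = 74.29 + j0.4377 Ω = 74.29∠0.3° Ω.
Step 5 — Source phasor: V = 15.9∠-96.4° V = -1.772 - j15.8 V.
Step 6 — Ohm's law: I = V / Z_total = (-1.772 - j15.8) / (74.29 + j0.4377) = -0.02511 - j0.2125 A.
Step 7 — Convert to polar: |I| = 0.214 A, ∠I = -96.7°.

I = 0.214∠-96.7° A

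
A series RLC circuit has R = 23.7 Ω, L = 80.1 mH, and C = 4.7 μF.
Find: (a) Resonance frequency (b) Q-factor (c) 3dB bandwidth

Step 1 — Resonance condition Im(Z)=0 gives ω₀ = 1/√(LC).
Step 2 — ω₀ = 1/√(0.0801·4.7e-06) = 1630 rad/s.
Step 3 — f₀ = ω₀/(2π) = 259.4 Hz.
Step 4 — Series Q: Q = ω₀L/R = 1630·0.0801/23.7 = 5.508.
Step 5 — 3dB bandwidth: Δω = ω₀/Q = 295.9 rad/s; BW = Δω/(2π) = 47.09 Hz.

(a) f₀ = 259.4 Hz  (b) Q = 5.508  (c) BW = 47.09 Hz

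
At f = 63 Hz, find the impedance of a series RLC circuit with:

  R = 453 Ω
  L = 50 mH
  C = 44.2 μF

Step 1 — Angular frequency: ω = 2π·f = 2π·63 = 395.8 rad/s.
Step 2 — Component impedances:
  R: Z = R = 453 Ω
  L: Z = jωL = j·395.8·0.05 = 0 + j19.79 Ω
  C: Z = 1/(jωC) = -j/(ω·C) = 0 - j57.16 Ω
Step 3 — Series combination: Z_total = R + L + C = 453 - j37.36 Ω = 454.5∠-4.7° Ω.

Z = 453 - j37.36 Ω = 454.5∠-4.7° Ω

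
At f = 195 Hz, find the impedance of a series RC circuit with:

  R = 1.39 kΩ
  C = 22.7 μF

Step 1 — Angular frequency: ω = 2π·f = 2π·195 = 1225 rad/s.
Step 2 — Component impedances:
  R: Z = R = 1390 Ω
  C: Z = 1/(jωC) = -j/(ω·C) = 0 - j35.96 Ω
Step 3 — Series combination: Z_total = R + C = 1390 - j35.96 Ω = 1390∠-1.5° Ω.

Z = 1390 - j35.96 Ω = 1390∠-1.5° Ω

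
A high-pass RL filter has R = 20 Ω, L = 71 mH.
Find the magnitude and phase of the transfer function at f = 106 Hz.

Step 1 — Angular frequency: ω = 2π·106 = 666 rad/s.
Step 2 — Transfer function: H(jω) = jωL/(R + jωL).
Step 3 — Numerator jωL = j·47.29; denominator R + jωL = 20 + j47.29.
Step 4 — H = 0.8483 + j0.3588.
Step 5 — Magnitude: |H| = 0.921 (-0.7 dB); phase: φ = 22.9°.

|H| = 0.921 (-0.7 dB), φ = 22.9°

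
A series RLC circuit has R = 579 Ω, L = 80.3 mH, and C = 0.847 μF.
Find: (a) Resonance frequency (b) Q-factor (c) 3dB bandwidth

Step 1 — Resonance condition Im(Z)=0 gives ω₀ = 1/√(LC).
Step 2 — ω₀ = 1/√(0.0803·8.47e-07) = 3834 rad/s.
Step 3 — f₀ = ω₀/(2π) = 610.3 Hz.
Step 4 — Series Q: Q = ω₀L/R = 3834·0.0803/579 = 0.5318.
Step 5 — 3dB bandwidth: Δω = ω₀/Q = 7210 rad/s; BW = Δω/(2π) = 1148 Hz.

(a) f₀ = 610.3 Hz  (b) Q = 0.5318  (c) BW = 1148 Hz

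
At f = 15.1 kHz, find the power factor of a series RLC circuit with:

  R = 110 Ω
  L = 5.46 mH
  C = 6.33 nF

Step 1 — Angular frequency: ω = 2π·f = 2π·1.51e+04 = 9.488e+04 rad/s.
Step 2 — Component impedances:
  R: Z = R = 110 Ω
  L: Z = jωL = j·9.488e+04·0.00546 = 0 + j518 Ω
  C: Z = 1/(jωC) = -j/(ω·C) = 0 - j1665 Ω
Step 3 — Series combination: Z_total = R + L + C = 110 - j1147 Ω = 1152∠-84.5° Ω.
Step 4 — Power factor: PF = cos(φ) = Re(Z)/|Z| = 110/1152.3 = 0.09546.
Step 5 — Type: Im(Z) = -1147 ⇒ leading (phase φ = -84.5°).

PF = 0.09546 (leading, φ = -84.5°)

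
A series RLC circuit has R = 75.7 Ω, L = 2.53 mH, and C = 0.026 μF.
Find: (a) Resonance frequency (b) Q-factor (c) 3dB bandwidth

Step 1 — Resonance: ω₀ = 1/√(LC) = 1/√(0.00253·2.6e-08) = 1.233e+05 rad/s.
Step 2 — f₀ = ω₀/(2π) = 1.962e+04 Hz.
Step 3 — Series Q: Q = ω₀L/R = 1.233e+05·0.00253/75.7 = 4.121.
Step 4 — Bandwidth: Δω = ω₀/Q = 2.992e+04 rad/s; BW = Δω/(2π) = 4762 Hz.

(a) f₀ = 1.962e+04 Hz  (b) Q = 4.121  (c) BW = 4762 Hz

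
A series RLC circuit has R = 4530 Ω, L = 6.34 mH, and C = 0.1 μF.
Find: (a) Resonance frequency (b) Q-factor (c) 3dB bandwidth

Step 1 — Resonance: ω₀ = 1/√(LC) = 1/√(0.00634·1e-07) = 3.972e+04 rad/s.
Step 2 — f₀ = ω₀/(2π) = 6321 Hz.
Step 3 — Series Q: Q = ω₀L/R = 3.972e+04·0.00634/4530 = 0.05558.
Step 4 — Bandwidth: Δω = ω₀/Q = 7.145e+05 rad/s; BW = Δω/(2π) = 1.137e+05 Hz.

(a) f₀ = 6321 Hz  (b) Q = 0.05558  (c) BW = 1.137e+05 Hz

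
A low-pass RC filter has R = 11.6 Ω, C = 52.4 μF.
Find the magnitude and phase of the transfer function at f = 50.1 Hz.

Step 1 — Angular frequency: ω = 2π·50.1 = 314.8 rad/s.
Step 2 — Transfer function: H(jω) = 1/(1 + jωRC).
Step 3 — Denominator: 1 + jωRC = 1 + j·314.8·11.6·5.24e-05 = 1 + j0.1913.
Step 4 — H = 0.9647 - j0.1846.
Step 5 — Magnitude: |H| = 0.9822 (-0.2 dB); phase: φ = -10.8°.

|H| = 0.9822 (-0.2 dB), φ = -10.8°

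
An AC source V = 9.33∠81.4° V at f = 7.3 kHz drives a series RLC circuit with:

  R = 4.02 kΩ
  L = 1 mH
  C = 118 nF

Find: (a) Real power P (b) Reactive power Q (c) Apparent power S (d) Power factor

Step 1 — Angular frequency: ω = 2π·f = 2π·7300 = 4.587e+04 rad/s.
Step 2 — Component impedances:
  R: Z = R = 4020 Ω
  L: Z = jωL = j·4.587e+04·0.001 = 0 + j45.87 Ω
  C: Z = 1/(jωC) = -j/(ω·C) = 0 - j184.8 Ω
Step 3 — Series combination: Z_total = R + L + C = 4020 - j138.9 Ω = 4022∠-2.0° Ω.
Step 4 — Source phasor: V = 9.33∠81.4° V = 1.395 + j9.225 V.
Step 5 — Current: I = V / Z = 0.0002674 + j0.002304 A = 0.00232∠83.4° A.
Step 6 — Complex power: S = V·I* = 0.02163 - j0.0007473 VA.
Step 7 — Real power: P = Re(S) = 0.02163 W.
Step 8 — Reactive power: Q = Im(S) = -0.0007473 VAR.
Step 9 — Apparent power: |S| = 0.02164 VA.
Step 10 — Power factor: PF = P/|S| = 0.9994 (leading).

(a) P = 0.02163 W  (b) Q = -0.0007473 VAR  (c) S = 0.02164 VA  (d) PF = 0.9994 (leading)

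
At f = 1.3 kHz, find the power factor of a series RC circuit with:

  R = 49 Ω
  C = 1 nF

Step 1 — Angular frequency: ω = 2π·f = 2π·1300 = 8168 rad/s.
Step 2 — Component impedances:
  R: Z = R = 49 Ω
  C: Z = 1/(jωC) = -j/(ω·C) = 0 - j1.224e+05 Ω
Step 3 — Series combination: Z_total = R + C = 49 - j1.224e+05 Ω = 1.224e+05∠-90.0° Ω.
Step 4 — Power factor: PF = cos(φ) = Re(Z)/|Z| = 49/1.2243e+05 = 0.0004002.
Step 5 — Type: Im(Z) = -1.224e+05 ⇒ leading (phase φ = -90.0°).

PF = 0.0004002 (leading, φ = -90.0°)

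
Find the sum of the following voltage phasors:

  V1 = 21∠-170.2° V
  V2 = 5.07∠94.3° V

Step 1 — Convert each phasor to rectangular form:
  V1 = 21·(cos(-170.2°) + j·sin(-170.2°)) = -20.69 - j3.574 V
  V2 = 5.07·(cos(94.3°) + j·sin(94.3°)) = -0.3801 + j5.056 V
Step 2 — Sum components: V_total = -21.07 + j1.481 V.
Step 3 — Convert to polar: |V_total| = 21.13 V, ∠V_total = 176.0°.

V_total = 21.13∠176.0° V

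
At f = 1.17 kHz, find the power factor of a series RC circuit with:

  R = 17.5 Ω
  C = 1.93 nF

Step 1 — Angular frequency: ω = 2π·f = 2π·1170 = 7351 rad/s.
Step 2 — Component impedances:
  R: Z = R = 17.5 Ω
  C: Z = 1/(jωC) = -j/(ω·C) = 0 - j7.048e+04 Ω
Step 3 — Series combination: Z_total = R + C = 17.5 - j7.048e+04 Ω = 7.048e+04∠-90.0° Ω.
Step 4 — Power factor: PF = cos(φ) = Re(Z)/|Z| = 17.5/7.048e+04 = 0.0002483.
Step 5 — Type: Im(Z) = -7.048e+04 ⇒ leading (phase φ = -90.0°).

PF = 0.0002483 (leading, φ = -90.0°)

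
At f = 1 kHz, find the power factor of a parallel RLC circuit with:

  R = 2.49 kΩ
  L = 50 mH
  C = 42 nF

Step 1 — Angular frequency: ω = 2π·f = 2π·1000 = 6283 rad/s.
Step 2 — Component impedances:
  R: Z = R = 2490 Ω
  L: Z = jωL = j·6283·0.05 = 0 + j314.2 Ω
  C: Z = 1/(jωC) = -j/(ω·C) = 0 - j3789 Ω
Step 3 — Parallel combination: 1/Z_total = 1/R + 1/L + 1/C; Z_total = 46.25 + j336.2 Ω = 339.4∠82.2° Ω.
Step 4 — Power factor: PF = cos(φ) = Re(Z)/|Z| = 46.25/339.4 = 0.1363.
Step 5 — Type: Im(Z) = 336.2 ⇒ lagging (phase φ = 82.2°).

PF = 0.1363 (lagging, φ = 82.2°)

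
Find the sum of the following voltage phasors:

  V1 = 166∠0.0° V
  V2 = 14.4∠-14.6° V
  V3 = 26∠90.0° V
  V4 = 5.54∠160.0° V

Step 1 — Convert each phasor to rectangular form:
  V1 = 166·(cos(0.0°) + j·sin(0.0°)) = 166 V
  V2 = 14.4·(cos(-14.6°) + j·sin(-14.6°)) = 13.94 - j3.63 V
  V3 = 26·(cos(90.0°) + j·sin(90.0°)) = 0 + j26 V
  V4 = 5.54·(cos(160.0°) + j·sin(160.0°)) = -5.206 + j1.895 V
Step 2 — Sum components: V_total = 174.7 + j24.26 V.
Step 3 — Convert to polar: |V_total| = 176.4 V, ∠V_total = 7.9°.

V_total = 176.4∠7.9° V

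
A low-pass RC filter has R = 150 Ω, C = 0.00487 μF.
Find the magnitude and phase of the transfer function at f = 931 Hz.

Step 1 — Angular frequency: ω = 2π·931 = 5850 rad/s.
Step 2 — Transfer function: H(jω) = 1/(1 + jωRC).
Step 3 — Denominator: 1 + jωRC = 1 + j·5850·150·4.87e-09 = 1 + j0.004273.
Step 4 — H = 1 - j0.004273.
Step 5 — Magnitude: |H| = 1 (-0.0 dB); phase: φ = -0.2°.

|H| = 1 (-0.0 dB), φ = -0.2°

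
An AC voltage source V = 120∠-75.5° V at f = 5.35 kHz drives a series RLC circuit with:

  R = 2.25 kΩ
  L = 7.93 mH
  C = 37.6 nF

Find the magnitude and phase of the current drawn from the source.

Step 1 — Angular frequency: ω = 2π·f = 2π·5350 = 3.362e+04 rad/s.
Step 2 — Component impedances:
  R: Z = R = 2250 Ω
  L: Z = jωL = j·3.362e+04·0.00793 = 0 + j266.6 Ω
  C: Z = 1/(jωC) = -j/(ω·C) = 0 - j791.2 Ω
Step 3 — Series combination: Z_total = R + L + C = 2250 - j524.6 Ω = 2310∠-13.1° Ω.
Step 4 — Source phasor: V = 120∠-75.5° V = 30.05 - j116.2 V.
Step 5 — Ohm's law: I = V / Z_total = (30.05 - j116.2) / (2250 - j524.6) = 0.02408 - j0.04602 A.
Step 6 — Convert to polar: |I| = 0.05194 A, ∠I = -62.4°.

I = 0.05194∠-62.4° A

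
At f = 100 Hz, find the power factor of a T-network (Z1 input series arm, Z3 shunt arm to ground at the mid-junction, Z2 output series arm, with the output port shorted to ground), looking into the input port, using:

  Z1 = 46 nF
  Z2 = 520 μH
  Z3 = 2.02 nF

Step 1 — Angular frequency: ω = 2π·f = 2π·100 = 628.3 rad/s.
Step 2 — Component impedances:
  Z1: Z = 1/(jωC) = -j/(ω·C) = 0 - j3.46e+04 Ω
  Z2: Z = jωL = j·628.3·0.00052 = 0 + j0.3267 Ω
  Z3: Z = 1/(jωC) = -j/(ω·C) = 0 - j7.879e+05 Ω
Step 3 — With the output port shorted to ground, the output series arm Z2 runs from the junction to ground; the shunt arm Z3 also runs from the junction to ground. They appear in parallel: Z3 || Z2 = 0 + j0.3267 Ω.
Step 4 — Series with input arm Z1: Z_in = Z1 + (Z3 || Z2) = 0 - j3.46e+04 Ω = 3.46e+04∠-90.0° Ω.
Step 5 — Power factor: PF = cos(φ) = Re(Z)/|Z| = 0/3.46e+04 = 0.
Step 6 — Type: Im(Z) = -3.46e+04 ⇒ leading (phase φ = -90.0°).

PF = 0 (leading, φ = -90.0°)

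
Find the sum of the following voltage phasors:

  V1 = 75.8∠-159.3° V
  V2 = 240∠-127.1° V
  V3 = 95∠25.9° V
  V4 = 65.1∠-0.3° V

Step 1 — Convert each phasor to rectangular form:
  V1 = 75.8·(cos(-159.3°) + j·sin(-159.3°)) = -70.91 - j26.79 V
  V2 = 240·(cos(-127.1°) + j·sin(-127.1°)) = -144.8 - j191.4 V
  V3 = 95·(cos(25.9°) + j·sin(25.9°)) = 85.46 + j41.5 V
  V4 = 65.1·(cos(-0.3°) + j·sin(-0.3°)) = 65.1 - j0.3409 V
Step 2 — Sum components: V_total = -65.12 - j177.1 V.
Step 3 — Convert to polar: |V_total| = 188.7 V, ∠V_total = -110.2°.

V_total = 188.7∠-110.2° V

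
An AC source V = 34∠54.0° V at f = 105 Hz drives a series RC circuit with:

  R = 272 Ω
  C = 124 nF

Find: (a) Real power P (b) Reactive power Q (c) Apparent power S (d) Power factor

Step 1 — Angular frequency: ω = 2π·f = 2π·105 = 659.7 rad/s.
Step 2 — Component impedances:
  R: Z = R = 272 Ω
  C: Z = 1/(jωC) = -j/(ω·C) = 0 - j1.222e+04 Ω
Step 3 — Series combination: Z_total = R + C = 272 - j1.222e+04 Ω = 1.223e+04∠-88.7° Ω.
Step 4 — Source phasor: V = 34∠54.0° V = 19.98 + j27.51 V.
Step 5 — Current: I = V / Z = -0.002213 + j0.001684 A = 0.002781∠142.7° A.
Step 6 — Complex power: S = V·I* = 0.002103 - j0.09452 VA.
Step 7 — Real power: P = Re(S) = 0.002103 W.
Step 8 — Reactive power: Q = Im(S) = -0.09452 VAR.
Step 9 — Apparent power: |S| = 0.09455 VA.
Step 10 — Power factor: PF = P/|S| = 0.02225 (leading).

(a) P = 0.002103 W  (b) Q = -0.09452 VAR  (c) S = 0.09455 VA  (d) PF = 0.02225 (leading)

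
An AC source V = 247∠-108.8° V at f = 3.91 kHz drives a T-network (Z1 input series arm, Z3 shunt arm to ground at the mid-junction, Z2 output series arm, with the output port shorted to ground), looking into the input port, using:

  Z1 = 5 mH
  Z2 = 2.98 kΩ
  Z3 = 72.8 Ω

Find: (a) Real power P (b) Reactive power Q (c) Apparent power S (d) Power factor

Step 1 — Angular frequency: ω = 2π·f = 2π·3910 = 2.457e+04 rad/s.
Step 2 — Component impedances:
  Z1: Z = jωL = j·2.457e+04·0.005 = 0 + j122.8 Ω
  Z2: Z = R = 2980 Ω
  Z3: Z = R = 72.8 Ω
Step 3 — With the output port shorted to ground, the output series arm Z2 runs from the junction to ground; the shunt arm Z3 also runs from the junction to ground. They appear in parallel: Z3 || Z2 = 71.06 Ω.
Step 4 — Series with input arm Z1: Z_in = Z1 + (Z3 || Z2) = 71.06 + j122.8 Ω = 141.9∠59.9° Ω.
Step 5 — Source phasor: V = 247∠-108.8° V = -79.6 - j233.8 V.
Step 6 — Current: I = V / Z = -1.707 - j0.3396 A = 1.741∠-168.7° A.
Step 7 — Complex power: S = V·I* = 215.3 + j372.1 VA.
Step 8 — Real power: P = Re(S) = 215.3 W.
Step 9 — Reactive power: Q = Im(S) = 372.1 VAR.
Step 10 — Apparent power: |S| = 429.9 VA.
Step 11 — Power factor: PF = P/|S| = 0.5008 (lagging).

(a) P = 215.3 W  (b) Q = 372.1 VAR  (c) S = 429.9 VA  (d) PF = 0.5008 (lagging)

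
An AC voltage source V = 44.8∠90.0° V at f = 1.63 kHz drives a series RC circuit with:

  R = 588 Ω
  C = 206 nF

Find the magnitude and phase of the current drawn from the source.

Step 1 — Angular frequency: ω = 2π·f = 2π·1630 = 1.024e+04 rad/s.
Step 2 — Component impedances:
  R: Z = R = 588 Ω
  C: Z = 1/(jωC) = -j/(ω·C) = 0 - j474 Ω
Step 3 — Series combination: Z_total = R + C = 588 - j474 Ω = 755.3∠-38.9° Ω.
Step 4 — Source phasor: V = 44.8∠90.0° V = 0 + j44.8 V.
Step 5 — Ohm's law: I = V / Z_total = (0 + j44.8) / (588 - j474) = -0.03723 + j0.04618 A.
Step 6 — Convert to polar: |I| = 0.05932 A, ∠I = 128.9°.

I = 0.05932∠128.9° A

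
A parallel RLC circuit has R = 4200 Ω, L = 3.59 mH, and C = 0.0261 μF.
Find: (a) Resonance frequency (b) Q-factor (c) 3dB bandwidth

Step 1 — Resonance: ω₀ = 1/√(LC) = 1/√(0.00359·2.61e-08) = 1.033e+05 rad/s.
Step 2 — f₀ = ω₀/(2π) = 1.644e+04 Hz.
Step 3 — Parallel Q: Q = R/(ω₀L) = 4200/(1.033e+05·0.00359) = 11.32.
Step 4 — Bandwidth: Δω = ω₀/Q = 9122 rad/s; BW = Δω/(2π) = 1452 Hz.

(a) f₀ = 1.644e+04 Hz  (b) Q = 11.32  (c) BW = 1452 Hz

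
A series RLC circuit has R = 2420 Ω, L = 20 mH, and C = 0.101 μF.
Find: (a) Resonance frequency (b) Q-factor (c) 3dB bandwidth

Step 1 — Resonance: ω₀ = 1/√(LC) = 1/√(0.02·1.01e-07) = 2.225e+04 rad/s.
Step 2 — f₀ = ω₀/(2π) = 3541 Hz.
Step 3 — Series Q: Q = ω₀L/R = 2.225e+04·0.02/2420 = 0.1839.
Step 4 — Bandwidth: Δω = ω₀/Q = 1.21e+05 rad/s; BW = Δω/(2π) = 1.926e+04 Hz.

(a) f₀ = 3541 Hz  (b) Q = 0.1839  (c) BW = 1.926e+04 Hz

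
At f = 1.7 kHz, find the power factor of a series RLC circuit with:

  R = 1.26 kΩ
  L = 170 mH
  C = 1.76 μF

Step 1 — Angular frequency: ω = 2π·f = 2π·1700 = 1.068e+04 rad/s.
Step 2 — Component impedances:
  R: Z = R = 1260 Ω
  L: Z = jωL = j·1.068e+04·0.17 = 0 + j1816 Ω
  C: Z = 1/(jωC) = -j/(ω·C) = 0 - j53.19 Ω
Step 3 — Series combination: Z_total = R + L + C = 1260 + j1763 Ω = 2167∠54.4° Ω.
Step 4 — Power factor: PF = cos(φ) = Re(Z)/|Z| = 1260/2166.7 = 0.5815.
Step 5 — Type: Im(Z) = 1763 ⇒ lagging (phase φ = 54.4°).

PF = 0.5815 (lagging, φ = 54.4°)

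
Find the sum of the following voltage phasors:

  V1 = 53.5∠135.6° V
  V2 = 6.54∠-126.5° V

Step 1 — Convert each phasor to rectangular form:
  V1 = 53.5·(cos(135.6°) + j·sin(135.6°)) = -38.22 + j37.43 V
  V2 = 6.54·(cos(-126.5°) + j·sin(-126.5°)) = -3.89 - j5.257 V
Step 2 — Sum components: V_total = -42.11 + j32.17 V.
Step 3 — Convert to polar: |V_total| = 53 V, ∠V_total = 142.6°.

V_total = 53∠142.6° V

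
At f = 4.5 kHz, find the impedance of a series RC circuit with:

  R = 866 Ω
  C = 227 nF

Step 1 — Angular frequency: ω = 2π·f = 2π·4500 = 2.827e+04 rad/s.
Step 2 — Component impedances:
  R: Z = R = 866 Ω
  C: Z = 1/(jωC) = -j/(ω·C) = 0 - j155.8 Ω
Step 3 — Series combination: Z_total = R + C = 866 - j155.8 Ω = 879.9∠-10.2° Ω.

Z = 866 - j155.8 Ω = 879.9∠-10.2° Ω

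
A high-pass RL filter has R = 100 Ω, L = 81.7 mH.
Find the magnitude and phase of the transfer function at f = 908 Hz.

Step 1 — Angular frequency: ω = 2π·908 = 5705 rad/s.
Step 2 — Transfer function: H(jω) = jωL/(R + jωL).
Step 3 — Numerator jωL = j·466.1; denominator R + jωL = 100 + j466.1.
Step 4 — H = 0.956 + j0.2051.
Step 5 — Magnitude: |H| = 0.9778 (-0.2 dB); phase: φ = 12.1°.

|H| = 0.9778 (-0.2 dB), φ = 12.1°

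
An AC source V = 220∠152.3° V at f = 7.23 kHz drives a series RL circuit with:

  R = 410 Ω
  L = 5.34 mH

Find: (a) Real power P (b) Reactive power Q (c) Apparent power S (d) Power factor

Step 1 — Angular frequency: ω = 2π·f = 2π·7230 = 4.543e+04 rad/s.
Step 2 — Component impedances:
  R: Z = R = 410 Ω
  L: Z = jωL = j·4.543e+04·0.00534 = 0 + j242.6 Ω
Step 3 — Series combination: Z_total = R + L = 410 + j242.6 Ω = 476.4∠30.6° Ω.
Step 4 — Source phasor: V = 220∠152.3° V = -194.8 + j102.3 V.
Step 5 — Current: I = V / Z = -0.2426 + j0.393 A = 0.4618∠121.7° A.
Step 6 — Complex power: S = V·I* = 87.44 + j51.73 VA.
Step 7 — Real power: P = Re(S) = 87.44 W.
Step 8 — Reactive power: Q = Im(S) = 51.73 VAR.
Step 9 — Apparent power: |S| = 101.6 VA.
Step 10 — Power factor: PF = P/|S| = 0.8606 (lagging).

(a) P = 87.44 W  (b) Q = 51.73 VAR  (c) S = 101.6 VA  (d) PF = 0.8606 (lagging)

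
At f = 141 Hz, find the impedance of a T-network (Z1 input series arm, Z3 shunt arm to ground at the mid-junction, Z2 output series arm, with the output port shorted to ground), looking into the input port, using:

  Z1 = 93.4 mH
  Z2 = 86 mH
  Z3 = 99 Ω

Step 1 — Angular frequency: ω = 2π·f = 2π·141 = 885.9 rad/s.
Step 2 — Component impedances:
  Z1: Z = jωL = j·885.9·0.0934 = 0 + j82.75 Ω
  Z2: Z = jωL = j·885.9·0.086 = 0 + j76.19 Ω
  Z3: Z = R = 99 Ω
Step 3 — With the output port shorted to ground, the output series arm Z2 runs from the junction to ground; the shunt arm Z3 also runs from the junction to ground. They appear in parallel: Z3 || Z2 = 36.82 + j47.85 Ω.
Step 4 — Series with input arm Z1: Z_in = Z1 + (Z3 || Z2) = 36.82 + j130.6 Ω = 135.7∠74.3° Ω.

Z = 36.82 + j130.6 Ω = 135.7∠74.3° Ω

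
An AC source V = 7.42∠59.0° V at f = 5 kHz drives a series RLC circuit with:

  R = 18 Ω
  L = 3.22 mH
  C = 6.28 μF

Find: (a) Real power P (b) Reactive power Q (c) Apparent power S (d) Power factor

Step 1 — Angular frequency: ω = 2π·f = 2π·5000 = 3.142e+04 rad/s.
Step 2 — Component impedances:
  R: Z = R = 18 Ω
  L: Z = jωL = j·3.142e+04·0.00322 = 0 + j101.2 Ω
  C: Z = 1/(jωC) = -j/(ω·C) = 0 - j5.069 Ω
Step 3 — Series combination: Z_total = R + L + C = 18 + j96.09 Ω = 97.76∠79.4° Ω.
Step 4 — Source phasor: V = 7.42∠59.0° V = 3.822 + j6.36 V.
Step 5 — Current: I = V / Z = 0.07114 - j0.02644 A = 0.0759∠-20.4° A.
Step 6 — Complex power: S = V·I* = 0.1037 + j0.5535 VA.
Step 7 — Real power: P = Re(S) = 0.1037 W.
Step 8 — Reactive power: Q = Im(S) = 0.5535 VAR.
Step 9 — Apparent power: |S| = 0.5632 VA.
Step 10 — Power factor: PF = P/|S| = 0.1841 (lagging).

(a) P = 0.1037 W  (b) Q = 0.5535 VAR  (c) S = 0.5632 VA  (d) PF = 0.1841 (lagging)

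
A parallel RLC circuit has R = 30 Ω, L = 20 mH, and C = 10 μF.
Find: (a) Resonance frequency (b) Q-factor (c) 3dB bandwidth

Step 1 — Resonance: ω₀ = 1/√(LC) = 1/√(0.02·1e-05) = 2236 rad/s.
Step 2 — f₀ = ω₀/(2π) = 355.9 Hz.
Step 3 — Parallel Q: Q = R/(ω₀L) = 30/(2236·0.02) = 0.6708.
Step 4 — Bandwidth: Δω = ω₀/Q = 3333 rad/s; BW = Δω/(2π) = 530.5 Hz.

(a) f₀ = 355.9 Hz  (b) Q = 0.6708  (c) BW = 530.5 Hz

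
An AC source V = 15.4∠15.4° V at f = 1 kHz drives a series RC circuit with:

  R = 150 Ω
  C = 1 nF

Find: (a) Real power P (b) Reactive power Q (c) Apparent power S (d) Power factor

Step 1 — Angular frequency: ω = 2π·f = 2π·1000 = 6283 rad/s.
Step 2 — Component impedances:
  R: Z = R = 150 Ω
  C: Z = 1/(jωC) = -j/(ω·C) = 0 - j1.592e+05 Ω
Step 3 — Series combination: Z_total = R + C = 150 - j1.592e+05 Ω = 1.592e+05∠-89.9° Ω.
Step 4 — Source phasor: V = 15.4∠15.4° V = 14.85 + j4.09 V.
Step 5 — Current: I = V / Z = -2.561e-05 + j9.331e-05 A = 9.676e-05∠105.3° A.
Step 6 — Complex power: S = V·I* = 1.404e-06 - j0.00149 VA.
Step 7 — Real power: P = Re(S) = 1.404e-06 W.
Step 8 — Reactive power: Q = Im(S) = -0.00149 VAR.
Step 9 — Apparent power: |S| = 0.00149 VA.
Step 10 — Power factor: PF = P/|S| = 0.0009425 (leading).

(a) P = 1.404e-06 W  (b) Q = -0.00149 VAR  (c) S = 0.00149 VA  (d) PF = 0.0009425 (leading)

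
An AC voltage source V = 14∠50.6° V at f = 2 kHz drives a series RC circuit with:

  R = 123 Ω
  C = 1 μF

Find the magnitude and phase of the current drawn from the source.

Step 1 — Angular frequency: ω = 2π·f = 2π·2000 = 1.257e+04 rad/s.
Step 2 — Component impedances:
  R: Z = R = 123 Ω
  C: Z = 1/(jωC) = -j/(ω·C) = 0 - j79.58 Ω
Step 3 — Series combination: Z_total = R + C = 123 - j79.58 Ω = 146.5∠-32.9° Ω.
Step 4 — Source phasor: V = 14∠50.6° V = 8.886 + j10.82 V.
Step 5 — Ohm's law: I = V / Z_total = (8.886 + j10.82) / (123 - j79.58) = 0.01082 + j0.09495 A.
Step 6 — Convert to polar: |I| = 0.09556 A, ∠I = 83.5°.

I = 0.09556∠83.5° A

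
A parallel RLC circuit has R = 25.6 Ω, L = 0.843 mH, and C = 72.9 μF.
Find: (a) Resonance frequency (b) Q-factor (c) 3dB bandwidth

Step 1 — Resonance: ω₀ = 1/√(LC) = 1/√(0.000843·7.29e-05) = 4034 rad/s.
Step 2 — f₀ = ω₀/(2π) = 642 Hz.
Step 3 — Parallel Q: Q = R/(ω₀L) = 25.6/(4034·0.000843) = 7.528.
Step 4 — Bandwidth: Δω = ω₀/Q = 535.8 rad/s; BW = Δω/(2π) = 85.28 Hz.

(a) f₀ = 642 Hz  (b) Q = 7.528  (c) BW = 85.28 Hz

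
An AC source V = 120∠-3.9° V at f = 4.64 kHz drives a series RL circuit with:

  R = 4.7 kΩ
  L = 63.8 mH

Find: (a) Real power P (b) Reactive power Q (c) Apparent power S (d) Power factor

Step 1 — Angular frequency: ω = 2π·f = 2π·4640 = 2.915e+04 rad/s.
Step 2 — Component impedances:
  R: Z = R = 4700 Ω
  L: Z = jωL = j·2.915e+04·0.0638 = 0 + j1860 Ω
Step 3 — Series combination: Z_total = R + L = 4700 + j1860 Ω = 5055∠21.6° Ω.
Step 4 — Source phasor: V = 120∠-3.9° V = 119.7 - j8.162 V.
Step 5 — Current: I = V / Z = 0.02143 - j0.01022 A = 0.02374∠-25.5° A.
Step 6 — Complex power: S = V·I* = 2.649 + j1.048 VA.
Step 7 — Real power: P = Re(S) = 2.649 W.
Step 8 — Reactive power: Q = Im(S) = 1.048 VAR.
Step 9 — Apparent power: |S| = 2.849 VA.
Step 10 — Power factor: PF = P/|S| = 0.9298 (lagging).

(a) P = 2.649 W  (b) Q = 1.048 VAR  (c) S = 2.849 VA  (d) PF = 0.9298 (lagging)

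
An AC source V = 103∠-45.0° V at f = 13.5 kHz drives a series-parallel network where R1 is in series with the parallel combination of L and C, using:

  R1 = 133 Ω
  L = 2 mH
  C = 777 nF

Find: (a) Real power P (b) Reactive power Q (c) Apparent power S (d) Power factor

Step 1 — Angular frequency: ω = 2π·f = 2π·1.35e+04 = 8.482e+04 rad/s.
Step 2 — Component impedances:
  R1: Z = R = 133 Ω
  L: Z = jωL = j·8.482e+04·0.002 = 0 + j169.6 Ω
  C: Z = 1/(jωC) = -j/(ω·C) = 0 - j15.17 Ω
Step 3 — Parallel branch: L || C = 1/(1/L + 1/C) = 0 - j16.66 Ω.
Step 4 — Series with R1: Z_total = R1 + (L || C) = 133 - j16.66 Ω = 134∠-7.1° Ω.
Step 5 — Source phasor: V = 103∠-45.0° V = 72.83 - j72.83 V.
Step 6 — Current: I = V / Z = 0.6067 - j0.4716 A = 0.7684∠-37.9° A.
Step 7 — Complex power: S = V·I* = 78.53 - j9.839 VA.
Step 8 — Real power: P = Re(S) = 78.53 W.
Step 9 — Reactive power: Q = Im(S) = -9.839 VAR.
Step 10 — Apparent power: |S| = 79.15 VA.
Step 11 — Power factor: PF = P/|S| = 0.9922 (leading).

(a) P = 78.53 W  (b) Q = -9.839 VAR  (c) S = 79.15 VA  (d) PF = 0.9922 (leading)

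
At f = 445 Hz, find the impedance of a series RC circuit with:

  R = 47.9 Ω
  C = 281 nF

Step 1 — Angular frequency: ω = 2π·f = 2π·445 = 2796 rad/s.
Step 2 — Component impedances:
  R: Z = R = 47.9 Ω
  C: Z = 1/(jωC) = -j/(ω·C) = 0 - j1273 Ω
Step 3 — Series combination: Z_total = R + C = 47.9 - j1273 Ω = 1274∠-87.8° Ω.

Z = 47.9 - j1273 Ω = 1274∠-87.8° Ω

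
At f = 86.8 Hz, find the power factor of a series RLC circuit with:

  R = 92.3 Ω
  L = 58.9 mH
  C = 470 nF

Step 1 — Angular frequency: ω = 2π·f = 2π·86.8 = 545.4 rad/s.
Step 2 — Component impedances:
  R: Z = R = 92.3 Ω
  L: Z = jωL = j·545.4·0.0589 = 0 + j32.12 Ω
  C: Z = 1/(jωC) = -j/(ω·C) = 0 - j3901 Ω
Step 3 — Series combination: Z_total = R + L + C = 92.3 - j3869 Ω = 3870∠-88.6° Ω.
Step 4 — Power factor: PF = cos(φ) = Re(Z)/|Z| = 92.3/3870 = 0.02385.
Step 5 — Type: Im(Z) = -3869 ⇒ leading (phase φ = -88.6°).

PF = 0.02385 (leading, φ = -88.6°)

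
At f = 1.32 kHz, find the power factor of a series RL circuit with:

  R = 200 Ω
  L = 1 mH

Step 1 — Angular frequency: ω = 2π·f = 2π·1320 = 8294 rad/s.
Step 2 — Component impedances:
  R: Z = R = 200 Ω
  L: Z = jωL = j·8294·0.001 = 0 + j8.294 Ω
Step 3 — Series combination: Z_total = R + L = 200 + j8.294 Ω = 200.2∠2.4° Ω.
Step 4 — Power factor: PF = cos(φ) = Re(Z)/|Z| = 200/200.172 = 0.9991.
Step 5 — Type: Im(Z) = 8.294 ⇒ lagging (phase φ = 2.4°).

PF = 0.9991 (lagging, φ = 2.4°)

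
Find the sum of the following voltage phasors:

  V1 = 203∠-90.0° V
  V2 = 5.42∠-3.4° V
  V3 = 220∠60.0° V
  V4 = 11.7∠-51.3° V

Step 1 — Convert each phasor to rectangular form:
  V1 = 203·(cos(-90.0°) + j·sin(-90.0°)) = 0 - j203 V
  V2 = 5.42·(cos(-3.4°) + j·sin(-3.4°)) = 5.41 - j0.3214 V
  V3 = 220·(cos(60.0°) + j·sin(60.0°)) = 110 + j190.5 V
  V4 = 11.7·(cos(-51.3°) + j·sin(-51.3°)) = 7.315 - j9.131 V
Step 2 — Sum components: V_total = 122.7 - j21.93 V.
Step 3 — Convert to polar: |V_total| = 124.7 V, ∠V_total = -10.1°.

V_total = 124.7∠-10.1° V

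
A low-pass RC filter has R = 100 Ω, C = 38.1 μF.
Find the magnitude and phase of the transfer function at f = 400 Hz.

Step 1 — Angular frequency: ω = 2π·400 = 2513 rad/s.
Step 2 — Transfer function: H(jω) = 1/(1 + jωRC).
Step 3 — Denominator: 1 + jωRC = 1 + j·2513·100·3.81e-05 = 1 + j9.576.
Step 4 — H = 0.01079 - j0.1033.
Step 5 — Magnitude: |H| = 0.1039 (-19.7 dB); phase: φ = -84.0°.

|H| = 0.1039 (-19.7 dB), φ = -84.0°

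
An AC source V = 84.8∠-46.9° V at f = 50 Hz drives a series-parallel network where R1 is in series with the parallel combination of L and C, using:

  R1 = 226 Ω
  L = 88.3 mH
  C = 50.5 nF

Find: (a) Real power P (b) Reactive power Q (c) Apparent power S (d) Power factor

Step 1 — Angular frequency: ω = 2π·f = 2π·50 = 314.2 rad/s.
Step 2 — Component impedances:
  R1: Z = R = 226 Ω
  L: Z = jωL = j·314.2·0.0883 = 0 + j27.74 Ω
  C: Z = 1/(jωC) = -j/(ω·C) = 0 - j6.303e+04 Ω
Step 3 — Parallel branch: L || C = 1/(1/L + 1/C) = 0 + j27.75 Ω.
Step 4 — Series with R1: Z_total = R1 + (L || C) = 226 + j27.75 Ω = 227.7∠7.0° Ω.
Step 5 — Source phasor: V = 84.8∠-46.9° V = 57.94 - j61.92 V.
Step 6 — Current: I = V / Z = 0.2194 - j0.3009 A = 0.3724∠-53.9° A.
Step 7 — Complex power: S = V·I* = 31.35 + j3.849 VA.
Step 8 — Real power: P = Re(S) = 31.35 W.
Step 9 — Reactive power: Q = Im(S) = 3.849 VAR.
Step 10 — Apparent power: |S| = 31.58 VA.
Step 11 — Power factor: PF = P/|S| = 0.9925 (lagging).

(a) P = 31.35 W  (b) Q = 3.849 VAR  (c) S = 31.58 VA  (d) PF = 0.9925 (lagging)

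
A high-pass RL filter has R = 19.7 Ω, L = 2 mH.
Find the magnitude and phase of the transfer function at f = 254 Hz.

Step 1 — Angular frequency: ω = 2π·254 = 1596 rad/s.
Step 2 — Transfer function: H(jω) = jωL/(R + jωL).
Step 3 — Numerator jωL = j·3.192; denominator R + jωL = 19.7 + j3.192.
Step 4 — H = 0.02558 + j0.1579.
Step 5 — Magnitude: |H| = 0.1599 (-15.9 dB); phase: φ = 80.8°.

|H| = 0.1599 (-15.9 dB), φ = 80.8°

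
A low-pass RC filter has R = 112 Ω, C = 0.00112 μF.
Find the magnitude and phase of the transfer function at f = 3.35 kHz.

Step 1 — Angular frequency: ω = 2π·3350 = 2.105e+04 rad/s.
Step 2 — Transfer function: H(jω) = 1/(1 + jωRC).
Step 3 — Denominator: 1 + jωRC = 1 + j·2.105e+04·112·1.12e-09 = 1 + j0.00264.
Step 4 — H = 1 - j0.00264.
Step 5 — Magnitude: |H| = 1 (-0.0 dB); phase: φ = -0.2°.

|H| = 1 (-0.0 dB), φ = -0.2°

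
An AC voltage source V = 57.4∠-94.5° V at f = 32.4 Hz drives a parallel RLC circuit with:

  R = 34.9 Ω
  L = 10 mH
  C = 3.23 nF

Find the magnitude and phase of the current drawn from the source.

Step 1 — Angular frequency: ω = 2π·f = 2π·32.4 = 203.6 rad/s.
Step 2 — Component impedances:
  R: Z = R = 34.9 Ω
  L: Z = jωL = j·203.6·0.01 = 0 + j2.036 Ω
  C: Z = 1/(jωC) = -j/(ω·C) = 0 - j1.521e+06 Ω
Step 3 — Parallel combination: 1/Z_total = 1/R + 1/L + 1/C; Z_total = 0.1183 + j2.029 Ω = 2.032∠86.7° Ω.
Step 4 — Source phasor: V = 57.4∠-94.5° V = -4.504 - j57.22 V.
Step 5 — Ohm's law: I = V / Z_total = (-4.504 - j57.22) / (0.1183 + j2.029) = -28.24 + j0.5726 A.
Step 6 — Convert to polar: |I| = 28.24 A, ∠I = 178.8°.

I = 28.24∠178.8° A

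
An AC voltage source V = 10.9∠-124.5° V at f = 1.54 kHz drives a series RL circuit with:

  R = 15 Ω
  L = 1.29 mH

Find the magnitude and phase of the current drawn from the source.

Step 1 — Angular frequency: ω = 2π·f = 2π·1540 = 9676 rad/s.
Step 2 — Component impedances:
  R: Z = R = 15 Ω
  L: Z = jωL = j·9676·0.00129 = 0 + j12.48 Ω
Step 3 — Series combination: Z_total = R + L = 15 + j12.48 Ω = 19.51∠39.8° Ω.
Step 4 — Source phasor: V = 10.9∠-124.5° V = -6.174 - j8.983 V.
Step 5 — Ohm's law: I = V / Z_total = (-6.174 - j8.983) / (15 + j12.48) = -0.5376 - j0.1515 A.
Step 6 — Convert to polar: |I| = 0.5586 A, ∠I = -164.3°.

I = 0.5586∠-164.3° A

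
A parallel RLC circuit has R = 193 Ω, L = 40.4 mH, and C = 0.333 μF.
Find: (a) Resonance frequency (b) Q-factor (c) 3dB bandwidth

Step 1 — Resonance: ω₀ = 1/√(LC) = 1/√(0.0404·3.33e-07) = 8622 rad/s.
Step 2 — f₀ = ω₀/(2π) = 1372 Hz.
Step 3 — Parallel Q: Q = R/(ω₀L) = 193/(8622·0.0404) = 0.5541.
Step 4 — Bandwidth: Δω = ω₀/Q = 1.556e+04 rad/s; BW = Δω/(2π) = 2476 Hz.

(a) f₀ = 1372 Hz  (b) Q = 0.5541  (c) BW = 2476 Hz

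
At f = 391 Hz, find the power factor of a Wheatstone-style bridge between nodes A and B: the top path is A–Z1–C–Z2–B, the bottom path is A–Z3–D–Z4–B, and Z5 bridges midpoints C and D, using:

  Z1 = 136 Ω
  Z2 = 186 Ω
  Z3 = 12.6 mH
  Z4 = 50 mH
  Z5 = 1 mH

Step 1 — Angular frequency: ω = 2π·f = 2π·391 = 2457 rad/s.
Step 2 — Component impedances:
  Z1: Z = R = 136 Ω
  Z2: Z = R = 186 Ω
  Z3: Z = jωL = j·2457·0.0126 = 0 + j30.95 Ω
  Z4: Z = jωL = j·2457·0.05 = 0 + j122.8 Ω
  Z5: Z = jωL = j·2457·0.001 = 0 + j2.457 Ω
Step 3 — Bridge requires nodal analysis (the Z5 bridge couples midpoints C and D, so the two paths cannot be reduced to a simple series/parallel combination). Setting node B to ground and injecting 1 A at node A, the 3-node admittance system at A, C, D solves to V_A = Z_AB = 62.88 + j115 Ω = 131.1∠61.3° Ω.
Step 4 — Power factor: PF = cos(φ) = Re(Z)/|Z| = 62.884/131.06 = 0.4798.
Step 5 — Type: Im(Z) = 115 ⇒ lagging (phase φ = 61.3°).

PF = 0.4798 (lagging, φ = 61.3°)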